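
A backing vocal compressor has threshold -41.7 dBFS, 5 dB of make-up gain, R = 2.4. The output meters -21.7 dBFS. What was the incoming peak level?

Before make-up, the level was -21.7 − 5 = -26.7 dBFS.
Post-compression overshoot = -26.7 − (-41.7) = 15 dB.
Before 2.4:1 compression the overshoot was 15 × 2.4 = 36 dB, so input = -41.7 + 36 = -5.7 dBFS.

-5.7 dBFS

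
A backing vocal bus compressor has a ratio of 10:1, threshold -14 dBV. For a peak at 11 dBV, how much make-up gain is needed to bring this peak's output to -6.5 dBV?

5 dB

The peak compresses to -14 + 25/10 = -11.5 dBV.
To reach -6.5 dBV requires -6.5 − (-11.5) = 5 dB of make-up.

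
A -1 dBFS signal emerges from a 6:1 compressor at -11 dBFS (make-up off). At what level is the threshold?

Input is 12 dB above T (since output overshoot × R = input overshoot: (-11 − T)·6 = -1 − T gives T = -13 dBFS).
Check: -13 + (-1 − (-13))/6 = -13 + 2 = -11 dBFS. ✓

-13 dBFS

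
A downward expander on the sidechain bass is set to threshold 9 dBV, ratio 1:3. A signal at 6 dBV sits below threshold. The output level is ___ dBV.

Undershoot = 9 − 6 = 3 dB.
At 1:3, that expands to 9 dB under threshold.
Output = 9 − 9 = 0 dBV.

0 dBV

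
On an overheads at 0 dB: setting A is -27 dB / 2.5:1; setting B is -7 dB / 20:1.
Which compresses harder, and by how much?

A: GR = 27 − 27/2.5 = 16.2 dB.
B: GR = 7 − 7/20 = 6.65 dB.
A reduces 9.55 dB more.

A, by 9.55 dB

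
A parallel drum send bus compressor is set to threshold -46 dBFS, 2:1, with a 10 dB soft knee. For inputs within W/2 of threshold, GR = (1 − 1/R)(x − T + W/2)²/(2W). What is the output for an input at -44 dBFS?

-45.225 dBFS

x − T + W/2 = -44 − (-46) + 5 = 7.
GR = (1 − 1/2) × 7² / 20 = 0.5 × 49 / 20 = 1.225 dB.
Output = -44 − 1.225 = -45.225 dBFS.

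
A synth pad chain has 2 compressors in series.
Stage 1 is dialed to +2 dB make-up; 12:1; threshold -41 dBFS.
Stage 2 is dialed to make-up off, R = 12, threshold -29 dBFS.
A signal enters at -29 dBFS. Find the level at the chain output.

Stage 1: -29 dBFS is 12 dB over -41 dBFS; at 12:1 that becomes 1 dB over, giving -40 dBFS; +2 dB make-up → -38 dBFS.
Stage 2: -38 dBFS is at or below the -29 dBFS threshold — no compression; output -38 dBFS.

-38 dBFS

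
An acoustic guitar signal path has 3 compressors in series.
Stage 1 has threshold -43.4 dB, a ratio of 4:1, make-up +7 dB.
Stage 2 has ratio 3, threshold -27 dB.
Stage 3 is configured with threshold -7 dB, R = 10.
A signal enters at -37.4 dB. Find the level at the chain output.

-34.9 dB

Stage 1: 6 dB above -43.4 dB, reduced 4:1 to 1.5 dB above → -41.9 dB; +7 dB make-up → -34.9 dB.
Stage 2: -34.9 dB is at or below the -27 dB threshold — no compression; output -34.9 dB.
Stage 3: -34.9 dB is at or below the -7 dB threshold — no compression; output -34.9 dB.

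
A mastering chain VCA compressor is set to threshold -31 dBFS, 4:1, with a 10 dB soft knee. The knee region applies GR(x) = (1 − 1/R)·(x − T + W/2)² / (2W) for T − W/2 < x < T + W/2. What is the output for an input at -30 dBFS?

x − T + W/2 = -30 − (-31) + 5 = 6.
GR = (1 − 1/4) × 6² / 20 = 0.75 × 36 / 20 = 1.35 dB.
Output = -30 − 1.35 = -31.35 dBFS.

-31.35 dBFS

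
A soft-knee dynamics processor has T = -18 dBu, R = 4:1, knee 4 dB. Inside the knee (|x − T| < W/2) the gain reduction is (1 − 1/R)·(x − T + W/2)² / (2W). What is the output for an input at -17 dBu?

-17.84375 dBu

x − T + W/2 = -17 − (-18) + 2 = 3.
GR = (1 − 1/4) × 3² / 8 = 0.75 × 9 / 8 = 0.84375 dB.
Output = -17 − 0.84375 = -17.84375 dBu.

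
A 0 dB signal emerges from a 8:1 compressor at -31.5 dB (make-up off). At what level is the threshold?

Let T be the threshold. Output overshoot = (input overshoot)/R, so -31.5 − T = (0 − T)/8.
8·(-31.5 − T) = 0 − T → 7·T = -252 − 0 = -252.
T = -252/7 = -36 dB.

-36 dB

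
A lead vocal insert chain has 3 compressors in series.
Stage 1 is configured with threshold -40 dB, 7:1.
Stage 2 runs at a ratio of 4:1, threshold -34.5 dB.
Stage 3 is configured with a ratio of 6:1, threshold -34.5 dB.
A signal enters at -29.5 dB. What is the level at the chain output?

Stage 1: -29.5 dB is 10.5 dB over -40 dB; at 7:1 that becomes 1.5 dB over, giving -38.5 dB.
Stage 2: -38.5 dB ≤ -34.5 dB, so stage 2 doesn't engage; output -38.5 dB.
Stage 3: -38.5 dB ≤ -34.5 dB, so stage 3 doesn't engage; output -38.5 dB.

-38.5 dB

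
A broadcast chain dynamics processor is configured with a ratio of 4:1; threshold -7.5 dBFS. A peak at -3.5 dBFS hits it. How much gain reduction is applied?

3 dB

The signal is 4 dB above threshold.
At 4:1, output sits 4/4 = 1 dB above threshold.
So the signal is attenuated by 4 − 1 = 3 dB.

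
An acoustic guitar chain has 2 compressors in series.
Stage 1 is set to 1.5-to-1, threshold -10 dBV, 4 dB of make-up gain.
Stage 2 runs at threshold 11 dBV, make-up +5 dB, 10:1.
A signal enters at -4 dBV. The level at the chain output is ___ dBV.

3 dBV

Stage 1: 6 dB above -10 dBV, reduced 1.5:1 to 4 dB above → -6 dBV; +4 dB make-up → -2 dBV.
Stage 2: -2 dBV ≤ 11 dBV, so stage 2 doesn't engage; make-up brings it to 3 dBV.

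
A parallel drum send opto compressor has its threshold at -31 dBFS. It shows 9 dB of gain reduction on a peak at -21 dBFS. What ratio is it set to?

Input overshoot = -21 − (-31) = 10 dB.
Output overshoot = 10 − 9 = 1 dB.
Ratio = input overshoot / output overshoot = 10 / 1 = 10.

10:1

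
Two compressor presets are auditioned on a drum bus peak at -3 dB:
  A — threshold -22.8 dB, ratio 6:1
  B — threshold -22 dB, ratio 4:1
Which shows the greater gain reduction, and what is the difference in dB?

A, by 2.25 dB

A: overshoot 19.8 dB → output overshoot 3.3 dB → GR 16.5 dB.
B: overshoot 19 dB → output overshoot 4.75 dB → GR 14.25 dB.
Difference: 2.25 dB in favour of A.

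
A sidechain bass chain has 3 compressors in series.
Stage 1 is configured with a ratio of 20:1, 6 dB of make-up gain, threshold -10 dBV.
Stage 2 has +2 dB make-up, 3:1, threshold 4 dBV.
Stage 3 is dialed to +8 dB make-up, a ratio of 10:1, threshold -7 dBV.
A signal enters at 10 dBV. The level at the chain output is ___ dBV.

Stage 1: 20 dB above -10 dBV, reduced 20:1 to 1 dB above → -9 dBV; +6 dB make-up → -3 dBV.
Stage 2: -3 dBV is at or below the 4 dBV threshold — no compression; make-up brings it to -1 dBV.
Stage 3: overshoot 6 dB → 6/10 = 0.6 dB → -6.4 dBV; +8 dB make-up → 1.6 dBV.

1.6 dBV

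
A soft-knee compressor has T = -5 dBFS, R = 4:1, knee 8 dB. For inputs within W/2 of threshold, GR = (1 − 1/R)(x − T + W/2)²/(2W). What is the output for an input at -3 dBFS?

x − T + W/2 = -3 − (-5) + 4 = 6.
GR = (1 − 1/4) × 6² / 16 = 0.75 × 36 / 16 = 1.6875 dB.
Output = -3 − 1.6875 = -4.6875 dBFS.

-4.6875 dBFS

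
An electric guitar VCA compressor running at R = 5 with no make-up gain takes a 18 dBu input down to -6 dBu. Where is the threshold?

Input is 30 dB above T (since output overshoot × R = input overshoot: (-6 − T)·5 = 18 − T gives T = -12 dBu).
Check: -12 + (18 − (-12))/5 = -12 + 6 = -6 dBu. ✓

-12 dBu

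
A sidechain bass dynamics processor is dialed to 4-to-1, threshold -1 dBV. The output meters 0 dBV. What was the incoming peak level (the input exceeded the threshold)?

Post-compression overshoot = 0 − (-1) = 1 dB.
Undo the ratio: input overshoot = 1 × 4 = 4 dB, giving input = 3 dBV.

3 dBV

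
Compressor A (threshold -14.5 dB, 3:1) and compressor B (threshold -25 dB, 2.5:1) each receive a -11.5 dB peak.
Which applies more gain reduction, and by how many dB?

A: GR = 3 − 3/3 = 2 dB.
B: GR = 13.5 − 13.5/2.5 = 8.1 dB.
B applies 6.1 dB more gain reduction.

B, by 6.1 dB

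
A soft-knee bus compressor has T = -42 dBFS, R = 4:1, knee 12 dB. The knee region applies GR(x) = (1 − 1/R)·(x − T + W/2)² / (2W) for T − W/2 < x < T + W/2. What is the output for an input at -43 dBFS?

-43.78125 dBFS

x − T + W/2 = -43 − (-42) + 6 = 5.
GR = (1 − 1/4) × 5² / 24 = 0.75 × 25 / 24 = 0.78125 dB.
Output = -43 − 0.78125 = -43.78125 dBFS.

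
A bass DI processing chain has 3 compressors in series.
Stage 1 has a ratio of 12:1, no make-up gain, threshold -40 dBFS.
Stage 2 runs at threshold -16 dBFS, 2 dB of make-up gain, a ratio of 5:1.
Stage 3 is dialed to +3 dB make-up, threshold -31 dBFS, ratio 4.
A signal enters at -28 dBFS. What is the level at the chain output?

-34 dBFS

Stage 1: overshoot 12 dB → 12/12 = 1 dB → -39 dBFS.
Stage 2: -39 dBFS is at or below the -16 dBFS threshold — no compression; make-up brings it to -37 dBFS.
Stage 3: -37 dBFS ≤ -31 dBFS, so stage 3 doesn't engage; make-up brings it to -34 dBFS.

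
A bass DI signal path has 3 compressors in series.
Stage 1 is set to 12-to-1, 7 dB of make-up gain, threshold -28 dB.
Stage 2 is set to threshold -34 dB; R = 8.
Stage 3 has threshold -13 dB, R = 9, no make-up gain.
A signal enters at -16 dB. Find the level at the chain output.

Stage 1: 12 dB above -28 dB, reduced 12:1 to 1 dB above → -27 dB; +7 dB make-up → -20 dB.
Stage 2: overshoot 14 dB → 14/8 = 1.75 dB → -32.25 dB.
Stage 3: -32.25 dB is at or below the -13 dB threshold — no compression; output -32.25 dB.

-32.25 dB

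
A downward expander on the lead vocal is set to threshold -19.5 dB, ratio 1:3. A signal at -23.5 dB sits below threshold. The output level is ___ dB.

The input is 4 dB below the -19.5 dB threshold.
A 1:3 expander multiplies undershoot by 3: 4 × 3 = 12 dB below threshold.
Output = -19.5 − 12 = -31.5 dB.

-31.5 dB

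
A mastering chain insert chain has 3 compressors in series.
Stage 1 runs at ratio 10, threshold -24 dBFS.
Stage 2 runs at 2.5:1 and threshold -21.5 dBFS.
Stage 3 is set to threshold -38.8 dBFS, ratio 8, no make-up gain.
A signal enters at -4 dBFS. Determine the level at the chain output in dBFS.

Stage 1: 20 dB above -24 dBFS, reduced 10:1 to 2 dB above → -22 dBFS.
Stage 2: -22 dBFS ≤ -21.5 dBFS, so stage 2 doesn't engage; output -22 dBFS.
Stage 3: 16.8 dB above -38.8 dBFS, reduced 8:1 to 2.1 dB above → -36.7 dBFS.

-36.7 dBFS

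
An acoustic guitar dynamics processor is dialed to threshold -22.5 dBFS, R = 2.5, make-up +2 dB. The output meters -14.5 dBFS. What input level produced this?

-7.5 dBFS

Before make-up, the level was -14.5 − 2 = -16.5 dBFS.
Post-compression overshoot = -16.5 − (-22.5) = 6 dB.
Before 2.5:1 compression the overshoot was 6 × 2.5 = 15 dB, so input = -22.5 + 15 = -7.5 dBFS.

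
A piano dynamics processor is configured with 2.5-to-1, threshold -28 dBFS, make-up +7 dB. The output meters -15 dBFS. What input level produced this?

-13 dBFS

Before make-up, the level was -15 − 7 = -22 dBFS.
The compressed level sits -22 − (-28) = 6 dB over threshold.
Undo the ratio: input overshoot = 6 × 2.5 = 15 dB, giving input = -13 dBFS.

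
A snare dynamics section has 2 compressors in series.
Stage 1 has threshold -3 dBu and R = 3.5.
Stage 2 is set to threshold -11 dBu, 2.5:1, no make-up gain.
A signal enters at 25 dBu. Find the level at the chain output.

Stage 1: 25 dBu is 28 dB over -3 dBu; at 3.5:1 that becomes 8 dB over, giving 5 dBu.
Stage 2: 16 dB above -11 dBu, reduced 2.5:1 to 6.4 dB above → -4.6 dBu.

-4.6 dBu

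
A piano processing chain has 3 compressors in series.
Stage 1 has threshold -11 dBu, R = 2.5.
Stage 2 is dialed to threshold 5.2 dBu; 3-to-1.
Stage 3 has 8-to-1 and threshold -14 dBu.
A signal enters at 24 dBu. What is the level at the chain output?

Stage 1: 24 dBu is 35 dB over -11 dBu; at 2.5:1 that becomes 14 dB over, giving 3 dBu.
Stage 2: below threshold (3 ≤ 5.2); passes unchanged; output 3 dBu.
Stage 3: 17 dB above -14 dBu, reduced 8:1 to 2.125 dB above → -11.875 dBu.

-11.875 dBu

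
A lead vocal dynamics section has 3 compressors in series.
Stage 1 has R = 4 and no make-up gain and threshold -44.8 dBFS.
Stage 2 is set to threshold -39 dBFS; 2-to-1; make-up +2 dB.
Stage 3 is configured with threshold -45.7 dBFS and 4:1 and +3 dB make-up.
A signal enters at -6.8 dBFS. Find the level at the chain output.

Stage 1: 38 dB above -44.8 dBFS, reduced 4:1 to 9.5 dB above → -35.3 dBFS.
Stage 2: overshoot 3.7 dB → 3.7/2 = 1.85 dB → -37.15 dBFS; +2 dB make-up → -35.15 dBFS.
Stage 3: overshoot 10.55 dB → 10.55/4 = 2.6375 dB → -43.0625 dBFS; +3 dB make-up → -40.0625 dBFS.

-40.0625 dBFS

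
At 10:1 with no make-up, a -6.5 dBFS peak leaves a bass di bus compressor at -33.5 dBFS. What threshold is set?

-36.5 dBFS

Input is 30 dB above T (since output overshoot × R = input overshoot: (-33.5 − T)·10 = -6.5 − T gives T = -36.5 dBFS).
Check: -36.5 + (-6.5 − (-36.5))/10 = -36.5 + 3 = -33.5 dBFS. ✓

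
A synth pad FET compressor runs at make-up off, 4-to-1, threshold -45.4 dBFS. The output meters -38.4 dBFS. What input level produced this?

-17.4 dBFS

The compressed level sits -38.4 − (-45.4) = 7 dB over threshold.
Undo the ratio: input overshoot = 7 × 4 = 28 dB, giving input = -17.4 dBFS.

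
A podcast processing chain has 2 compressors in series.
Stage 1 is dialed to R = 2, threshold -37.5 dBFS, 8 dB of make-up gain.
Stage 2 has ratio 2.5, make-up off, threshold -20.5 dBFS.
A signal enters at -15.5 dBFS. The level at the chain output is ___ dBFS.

-19.7 dBFS

Stage 1: 22 dB above -37.5 dBFS, reduced 2:1 to 11 dB above → -26.5 dBFS; +8 dB make-up → -18.5 dBFS.
Stage 2: 2 dB above -20.5 dBFS, reduced 2.5:1 to 0.8 dB above → -19.7 dBFS.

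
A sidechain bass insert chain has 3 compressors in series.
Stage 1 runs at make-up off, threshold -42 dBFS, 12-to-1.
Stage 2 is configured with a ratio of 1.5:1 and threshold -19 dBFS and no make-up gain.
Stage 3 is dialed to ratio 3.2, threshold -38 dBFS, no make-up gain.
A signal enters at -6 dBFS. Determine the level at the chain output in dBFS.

-39 dBFS

Stage 1: -6 dBFS is 36 dB over -42 dBFS; at 12:1 that becomes 3 dB over, giving -39 dBFS.
Stage 2: below threshold (-39 ≤ -19); passes unchanged; output -39 dBFS.
Stage 3: below threshold (-39 ≤ -38); passes unchanged; output -39 dBFS.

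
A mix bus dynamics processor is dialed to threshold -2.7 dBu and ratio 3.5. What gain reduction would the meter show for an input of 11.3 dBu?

10 dB

Overshoot = 11.3 − (-2.7) = 14 dB.
After 3.5:1 compression the overshoot becomes 14/3.5 = 4 dB.
So the signal is attenuated by 14 − 4 = 10 dB.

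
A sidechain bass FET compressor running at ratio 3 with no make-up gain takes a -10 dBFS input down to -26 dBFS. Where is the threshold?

Input is 24 dB above T (since output overshoot × R = input overshoot: (-26 − T)·3 = -10 − T gives T = -34 dBFS).
Check: -34 + (-10 − (-34))/3 = -34 + 8 = -26 dBFS. ✓

-34 dBFS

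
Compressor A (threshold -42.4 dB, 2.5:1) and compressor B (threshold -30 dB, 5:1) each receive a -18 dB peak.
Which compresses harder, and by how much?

A: 24.4 dB over, compressed to 9.76 dB over, so 14.64 dB of GR.
B: 12 dB over, compressed to 2.4 dB over, so 9.6 dB of GR.
A reduces 5.04 dB more.

A, by 5.04 dB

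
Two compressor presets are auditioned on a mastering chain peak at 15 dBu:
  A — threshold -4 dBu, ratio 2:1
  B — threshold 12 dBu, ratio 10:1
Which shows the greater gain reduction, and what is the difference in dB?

A, by 6.8 dB

A: GR = 19 − 19/2 = 9.5 dB.
B: GR = 3 − 3/10 = 2.7 dB.
A applies 6.8 dB more gain reduction.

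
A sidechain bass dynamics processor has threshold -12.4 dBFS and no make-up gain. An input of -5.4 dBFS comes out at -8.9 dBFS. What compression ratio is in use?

2:1

Input overshoot = -5.4 − (-12.4) = 7 dB; output overshoot = -8.9 − (-12.4) = 3.5 dB.
Ratio = 7 / 3.5 = 2.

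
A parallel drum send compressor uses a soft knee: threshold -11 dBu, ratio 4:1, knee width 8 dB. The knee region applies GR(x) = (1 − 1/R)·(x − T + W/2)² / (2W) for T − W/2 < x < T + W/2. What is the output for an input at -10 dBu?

x − T + W/2 = -10 − (-11) + 4 = 5.
GR = (1 − 1/4) × 5² / 16 = 0.75 × 25 / 16 = 1.171875 dB.
Output = -10 − 1.171875 = -11.171875 dBu.

-11.171875 dBu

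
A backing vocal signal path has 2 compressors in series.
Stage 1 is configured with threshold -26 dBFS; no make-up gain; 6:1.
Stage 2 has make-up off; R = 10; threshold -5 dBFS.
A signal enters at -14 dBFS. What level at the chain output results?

-24 dBFS

Stage 1: 12 dB above -26 dBFS, reduced 6:1 to 2 dB above → -24 dBFS.
Stage 2: -24 dBFS ≤ -5 dBFS, so stage 2 doesn't engage; output -24 dBFS.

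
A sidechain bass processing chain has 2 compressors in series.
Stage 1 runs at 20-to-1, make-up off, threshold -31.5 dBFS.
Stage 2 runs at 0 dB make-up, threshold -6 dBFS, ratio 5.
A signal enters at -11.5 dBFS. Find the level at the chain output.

-30.5 dBFS

Stage 1: 20 dB above -31.5 dBFS, reduced 20:1 to 1 dB above → -30.5 dBFS.
Stage 2: -30.5 dBFS is at or below the -6 dBFS threshold — no compression; output -30.5 dBFS.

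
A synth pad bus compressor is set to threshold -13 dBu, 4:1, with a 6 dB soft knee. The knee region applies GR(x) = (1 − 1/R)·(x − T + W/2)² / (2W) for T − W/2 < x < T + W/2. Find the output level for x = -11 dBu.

x − T + W/2 = -11 − (-13) + 3 = 5.
GR = (1 − 1/4) × 5² / 12 = 0.75 × 25 / 12 = 1.5625 dB.
Output = -11 − 1.5625 = -12.5625 dBu.

-12.5625 dBu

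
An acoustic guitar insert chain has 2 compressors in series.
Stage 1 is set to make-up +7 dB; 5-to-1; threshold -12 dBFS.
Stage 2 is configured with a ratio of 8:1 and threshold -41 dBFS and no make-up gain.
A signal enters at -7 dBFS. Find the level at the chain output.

Stage 1: overshoot 5 dB → 5/5 = 1 dB → -11 dBFS; +7 dB make-up → -4 dBFS.
Stage 2: -4 dBFS is 37 dB over -41 dBFS; at 8:1 that becomes 4.625 dB over, giving -36.375 dBFS.

-36.375 dBFS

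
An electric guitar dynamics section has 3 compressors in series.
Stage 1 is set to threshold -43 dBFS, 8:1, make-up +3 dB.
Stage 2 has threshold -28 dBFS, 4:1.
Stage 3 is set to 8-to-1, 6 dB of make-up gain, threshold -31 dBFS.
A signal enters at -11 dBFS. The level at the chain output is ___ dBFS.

-30 dBFS

Stage 1: overshoot 32 dB → 32/8 = 4 dB → -39 dBFS; +3 dB make-up → -36 dBFS.
Stage 2: below threshold (-36 ≤ -28); passes unchanged; output -36 dBFS.
Stage 3: -36 dBFS is at or below the -31 dBFS threshold — no compression; make-up brings it to -30 dBFS.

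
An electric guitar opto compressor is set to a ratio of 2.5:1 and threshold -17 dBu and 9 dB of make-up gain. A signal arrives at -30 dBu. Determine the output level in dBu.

-21 dBu

-30 dBu is 13 dB below the -17 dBu threshold, so no gain reduction is applied.
Make-up gain adds 9 dB: -30 + 9 = -21 dBu.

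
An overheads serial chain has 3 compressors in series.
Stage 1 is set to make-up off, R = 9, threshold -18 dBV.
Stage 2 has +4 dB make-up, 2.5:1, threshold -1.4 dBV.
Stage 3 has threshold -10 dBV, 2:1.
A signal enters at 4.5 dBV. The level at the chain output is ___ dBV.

-11.5 dBV

Stage 1: overshoot 22.5 dB → 22.5/9 = 2.5 dB → -15.5 dBV.
Stage 2: -15.5 dBV is at or below the -1.4 dBV threshold — no compression; make-up brings it to -11.5 dBV.
Stage 3: -11.5 dBV is at or below the -10 dBV threshold — no compression; output -11.5 dBV.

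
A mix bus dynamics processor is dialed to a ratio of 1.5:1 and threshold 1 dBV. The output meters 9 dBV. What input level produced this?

That's 8 dB above the 1 dBV threshold.
Undo the ratio: input overshoot = 8 × 1.5 = 12 dB, giving input = 13 dBV.

13 dBV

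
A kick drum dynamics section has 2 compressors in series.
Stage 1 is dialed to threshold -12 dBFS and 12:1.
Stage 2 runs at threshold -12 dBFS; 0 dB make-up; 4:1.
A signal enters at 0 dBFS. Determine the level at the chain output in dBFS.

-11.75 dBFS

Stage 1: 0 dBFS is 12 dB over -12 dBFS; at 12:1 that becomes 1 dB over, giving -11 dBFS.
Stage 2: 1 dB above -12 dBFS, reduced 4:1 to 0.25 dB above → -11.75 dBFS.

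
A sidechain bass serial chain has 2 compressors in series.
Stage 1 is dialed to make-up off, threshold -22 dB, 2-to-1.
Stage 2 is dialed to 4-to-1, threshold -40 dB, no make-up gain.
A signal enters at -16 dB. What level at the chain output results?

-34.75 dB

Stage 1: -16 dB is 6 dB over -22 dB; at 2:1 that becomes 3 dB over, giving -19 dB.
Stage 2: 21 dB above -40 dB, reduced 4:1 to 5.25 dB above → -34.75 dB.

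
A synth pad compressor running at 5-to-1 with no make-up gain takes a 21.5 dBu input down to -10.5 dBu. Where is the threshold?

-18.5 dBu

Let T be the threshold. Output overshoot = (input overshoot)/R, so -10.5 − T = (21.5 − T)/5.
5·(-10.5 − T) = 21.5 − T → 4·T = -52.5 − 21.5 = -74.
T = -74/4 = -18.5 dBu.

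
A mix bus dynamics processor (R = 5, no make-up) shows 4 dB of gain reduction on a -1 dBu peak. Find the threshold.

-6 dBu

Input is 5 dB above T (since output overshoot × R = input overshoot: (-5 − T)·5 = -1 − T gives T = -6 dBu).
Check: -6 + (-1 − (-6))/5 = -6 + 1 = -5 dBu. ✓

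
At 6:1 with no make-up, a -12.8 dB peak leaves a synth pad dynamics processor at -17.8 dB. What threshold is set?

Let T be the threshold. Output overshoot = (input overshoot)/R, so -17.8 − T = (-12.8 − T)/6.
6·(-17.8 − T) = -12.8 − T → 5·T = -106.8 − (-12.8) = -94.
T = -94/5 = -18.8 dB.

-18.8 dB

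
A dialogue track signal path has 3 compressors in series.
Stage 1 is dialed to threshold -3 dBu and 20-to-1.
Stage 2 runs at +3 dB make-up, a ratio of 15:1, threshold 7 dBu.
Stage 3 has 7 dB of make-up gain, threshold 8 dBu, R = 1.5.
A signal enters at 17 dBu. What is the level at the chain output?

Stage 1: 17 dBu is 20 dB over -3 dBu; at 20:1 that becomes 1 dB over, giving -2 dBu.
Stage 2: below threshold (-2 ≤ 7); passes unchanged; make-up brings it to 1 dBu.
Stage 3: 1 dBu is at or below the 8 dBu threshold — no compression; make-up brings it to 8 dBu.

8 dBu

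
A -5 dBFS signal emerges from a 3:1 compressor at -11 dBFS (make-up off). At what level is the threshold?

-14 dBFS

Let T be the threshold. Output overshoot = (input overshoot)/R, so -11 − T = (-5 − T)/3.
3·(-11 − T) = -5 − T → 2·T = -33 − (-5) = -28.
T = -28/2 = -14 dBFS.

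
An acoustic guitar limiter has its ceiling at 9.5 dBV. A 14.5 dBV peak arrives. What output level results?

9.5 dBV

A brickwall limiter is an ∞:1 compressor: any input above the ceiling is clamped to 9.5 dBV.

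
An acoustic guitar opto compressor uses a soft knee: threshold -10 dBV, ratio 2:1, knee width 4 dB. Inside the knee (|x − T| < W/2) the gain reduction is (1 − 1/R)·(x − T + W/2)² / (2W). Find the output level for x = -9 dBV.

x − T + W/2 = -9 − (-10) + 2 = 3.
GR = (1 − 1/2) × 3² / 8 = 0.5 × 9 / 8 = 0.5625 dB.
Output = -9 − 0.5625 = -9.5625 dBV.

-9.5625 dBV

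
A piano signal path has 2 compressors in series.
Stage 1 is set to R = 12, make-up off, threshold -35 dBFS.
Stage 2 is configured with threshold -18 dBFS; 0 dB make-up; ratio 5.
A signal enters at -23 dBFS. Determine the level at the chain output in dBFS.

Stage 1: overshoot 12 dB → 12/12 = 1 dB → -34 dBFS.
Stage 2: -34 dBFS is at or below the -18 dBFS threshold — no compression; output -34 dBFS.

-34 dBFS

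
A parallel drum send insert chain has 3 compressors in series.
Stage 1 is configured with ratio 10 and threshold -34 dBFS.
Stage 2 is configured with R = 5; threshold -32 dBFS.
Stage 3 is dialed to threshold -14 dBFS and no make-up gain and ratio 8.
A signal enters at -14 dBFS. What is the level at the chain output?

Stage 1: -14 dBFS is 20 dB over -34 dBFS; at 10:1 that becomes 2 dB over, giving -32 dBFS.
Stage 2: -32 dBFS ≤ -32 dBFS, so stage 2 doesn't engage; output -32 dBFS.
Stage 3: -32 dBFS is at or below the -14 dBFS threshold — no compression; output -32 dBFS.

-32 dBFS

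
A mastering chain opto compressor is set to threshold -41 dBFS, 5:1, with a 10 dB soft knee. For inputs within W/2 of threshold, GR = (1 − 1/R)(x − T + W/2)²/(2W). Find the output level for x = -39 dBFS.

x − T + W/2 = -39 − (-41) + 5 = 7.
GR = (1 − 1/5) × 7² / 20 = 0.8 × 49 / 20 = 1.96 dB.
Output = -39 − 1.96 = -40.96 dBFS.

-40.96 dBFS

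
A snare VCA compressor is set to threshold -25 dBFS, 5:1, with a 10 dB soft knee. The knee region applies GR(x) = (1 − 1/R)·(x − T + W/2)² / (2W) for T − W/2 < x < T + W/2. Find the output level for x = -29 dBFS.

x − T + W/2 = -29 − (-25) + 5 = 1.
GR = (1 − 1/5) × 1² / 20 = 0.8 × 1 / 20 = 0.04 dB.
Output = -29 − 0.04 = -29.04 dBFS.

-29.04 dBFS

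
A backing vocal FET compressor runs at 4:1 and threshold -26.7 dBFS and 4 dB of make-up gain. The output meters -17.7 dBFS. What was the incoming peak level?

Remove make-up: -17.7 − 4 = -21.7 dBFS.
That's 5 dB above the -26.7 dBFS threshold.
Input overshoot = R × output overshoot = 20 dB → input = -26.7 + 20 = -6.7 dBFS.

-6.7 dBFS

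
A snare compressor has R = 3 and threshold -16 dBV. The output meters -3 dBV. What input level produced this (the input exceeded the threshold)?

23 dBV

Post-compression overshoot = -3 − (-16) = 13 dB.
Undo the ratio: input overshoot = 13 × 3 = 39 dB, giving input = 23 dBV.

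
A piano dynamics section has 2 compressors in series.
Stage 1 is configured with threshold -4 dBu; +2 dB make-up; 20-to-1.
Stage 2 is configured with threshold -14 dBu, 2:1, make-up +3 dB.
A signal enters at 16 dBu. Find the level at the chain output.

Stage 1: overshoot 20 dB → 20/20 = 1 dB → -3 dBu; +2 dB make-up → -1 dBu.
Stage 2: overshoot 13 dB → 13/2 = 6.5 dB → -7.5 dBu; +3 dB make-up → -4.5 dBu.

-4.5 dBu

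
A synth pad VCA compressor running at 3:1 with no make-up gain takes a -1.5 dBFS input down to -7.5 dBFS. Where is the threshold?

-10.5 dBFS

Input is 9 dB above T (since output overshoot × R = input overshoot: (-7.5 − T)·3 = -1.5 − T gives T = -10.5 dBFS).
Check: -10.5 + (-1.5 − (-10.5))/3 = -10.5 + 3 = -7.5 dBFS. ✓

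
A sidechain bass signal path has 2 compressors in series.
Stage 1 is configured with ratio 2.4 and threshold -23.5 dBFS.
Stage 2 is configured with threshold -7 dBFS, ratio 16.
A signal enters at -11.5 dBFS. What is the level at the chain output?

Stage 1: 12 dB above -23.5 dBFS, reduced 2.4:1 to 5 dB above → -18.5 dBFS.
Stage 2: -18.5 dBFS ≤ -7 dBFS, so stage 2 doesn't engage; output -18.5 dBFS.

-18.5 dBFS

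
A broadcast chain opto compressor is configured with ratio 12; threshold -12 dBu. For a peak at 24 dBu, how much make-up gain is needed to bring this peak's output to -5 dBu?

4 dB

Without make-up, output = threshold + overshoot/12 = -12 + 3 = -9 dBu.
Gap to target: 4 dB.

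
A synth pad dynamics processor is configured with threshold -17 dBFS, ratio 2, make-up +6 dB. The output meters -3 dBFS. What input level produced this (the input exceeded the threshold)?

-1 dBFS

Before make-up, the level was -3 − 6 = -9 dBFS.
That's 8 dB above the -17 dBFS threshold.
Before 2:1 compression the overshoot was 8 × 2 = 16 dB, so input = -17 + 16 = -1 dBFS.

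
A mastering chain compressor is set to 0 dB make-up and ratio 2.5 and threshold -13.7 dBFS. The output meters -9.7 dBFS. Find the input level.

-3.7 dBFS

That's 4 dB above the -13.7 dBFS threshold.
Input overshoot = R × output overshoot = 10 dB → input = -13.7 + 10 = -3.7 dBFS.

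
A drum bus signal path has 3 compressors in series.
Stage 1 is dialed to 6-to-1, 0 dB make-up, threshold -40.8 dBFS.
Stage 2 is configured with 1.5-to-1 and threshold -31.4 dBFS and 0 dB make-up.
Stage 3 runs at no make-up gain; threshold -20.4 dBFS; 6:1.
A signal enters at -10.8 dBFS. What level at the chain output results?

Stage 1: overshoot 30 dB → 30/6 = 5 dB → -35.8 dBFS.
Stage 2: -35.8 dBFS ≤ -31.4 dBFS, so stage 2 doesn't engage; output -35.8 dBFS.
Stage 3: -35.8 dBFS is at or below the -20.4 dBFS threshold — no compression; output -35.8 dBFS.

-35.8 dBFS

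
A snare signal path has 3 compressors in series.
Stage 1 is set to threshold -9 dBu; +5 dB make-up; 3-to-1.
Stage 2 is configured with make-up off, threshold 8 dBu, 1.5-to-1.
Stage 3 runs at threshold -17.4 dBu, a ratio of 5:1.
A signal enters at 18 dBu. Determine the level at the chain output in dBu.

-12.92 dBu

Stage 1: overshoot 27 dB → 27/3 = 9 dB → 0 dBu; +5 dB make-up → 5 dBu.
Stage 2: 5 dBu is at or below the 8 dBu threshold — no compression; output 5 dBu.
Stage 3: overshoot 22.4 dB → 22.4/5 = 4.48 dB → -12.92 dBu.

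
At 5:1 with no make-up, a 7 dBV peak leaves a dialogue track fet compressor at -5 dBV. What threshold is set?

Gain reduction = 7 − (-5) = 12 dB; output overshoot = GR / (R − 1) = 12 / 4 = 3 dB.
Threshold = output − output overshoot = -5 − 3 = -8 dBV.

-8 dBV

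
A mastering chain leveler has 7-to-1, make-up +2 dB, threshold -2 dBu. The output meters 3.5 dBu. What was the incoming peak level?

22.5 dBu

Remove make-up: 3.5 − 2 = 1.5 dBu.
That's 3.5 dB above the -2 dBu threshold.
Input overshoot = R × output overshoot = 24.5 dB → input = -2 + 24.5 = 22.5 dBu.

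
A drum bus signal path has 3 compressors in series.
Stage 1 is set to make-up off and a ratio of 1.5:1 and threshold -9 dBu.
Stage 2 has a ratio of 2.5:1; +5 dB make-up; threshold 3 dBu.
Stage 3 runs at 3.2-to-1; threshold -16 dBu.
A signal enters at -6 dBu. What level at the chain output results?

Stage 1: 3 dB above -9 dBu, reduced 1.5:1 to 2 dB above → -7 dBu.
Stage 2: below threshold (-7 ≤ 3); passes unchanged; make-up brings it to -2 dBu.
Stage 3: -2 dBu is 14 dB over -16 dBu; at 3.2:1 that becomes 4.375 dB over, giving -11.625 dBu.

-11.625 dBu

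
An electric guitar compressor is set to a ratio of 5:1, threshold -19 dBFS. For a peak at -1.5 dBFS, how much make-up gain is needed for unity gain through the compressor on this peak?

14 dB

Without make-up, output = threshold + overshoot/5 = -19 + 3.5 = -15.5 dBFS.
Gap to target: 14 dB.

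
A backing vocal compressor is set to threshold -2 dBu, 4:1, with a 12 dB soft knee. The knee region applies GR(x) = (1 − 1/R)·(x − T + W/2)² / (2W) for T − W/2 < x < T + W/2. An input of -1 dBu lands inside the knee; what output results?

-2.53125 dBu

x − T + W/2 = -1 − (-2) + 6 = 7.
GR = (1 − 1/4) × 7² / 24 = 0.75 × 49 / 24 = 1.53125 dB.
Output = -1 − 1.53125 = -2.53125 dBu.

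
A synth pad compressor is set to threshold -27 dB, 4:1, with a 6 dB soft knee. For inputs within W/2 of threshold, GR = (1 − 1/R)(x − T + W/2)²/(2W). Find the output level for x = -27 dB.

-27.5625 dB

x − T + W/2 = -27 − (-27) + 3 = 3.
GR = (1 − 1/4) × 3² / 12 = 0.75 × 9 / 12 = 0.5625 dB.
Output = -27 − 0.5625 = -27.5625 dB.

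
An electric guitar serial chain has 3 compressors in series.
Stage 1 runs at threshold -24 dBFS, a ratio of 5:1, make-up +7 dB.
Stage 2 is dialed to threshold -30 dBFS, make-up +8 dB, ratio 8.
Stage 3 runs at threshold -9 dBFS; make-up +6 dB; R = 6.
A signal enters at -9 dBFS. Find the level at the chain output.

Stage 1: overshoot 15 dB → 15/5 = 3 dB → -21 dBFS; +7 dB make-up → -14 dBFS.
Stage 2: -14 dBFS is 16 dB over -30 dBFS; at 8:1 that becomes 2 dB over, giving -28 dBFS; +8 dB make-up → -20 dBFS.
Stage 3: below threshold (-20 ≤ -9); passes unchanged; make-up brings it to -14 dBFS.

-14 dBFS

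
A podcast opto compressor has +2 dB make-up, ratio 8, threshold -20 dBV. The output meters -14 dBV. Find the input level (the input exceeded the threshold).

Remove make-up: -14 − 2 = -16 dBV.
That's 4 dB above the -20 dBV threshold.
Before 8:1 compression the overshoot was 4 × 8 = 32 dB, so input = -20 + 32 = 12 dBV.

12 dBV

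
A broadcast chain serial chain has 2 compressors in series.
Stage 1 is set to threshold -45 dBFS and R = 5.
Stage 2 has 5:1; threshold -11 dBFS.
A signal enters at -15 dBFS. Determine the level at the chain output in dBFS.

-39 dBFS

Stage 1: overshoot 30 dB → 30/5 = 6 dB → -39 dBFS.
Stage 2: -39 dBFS is at or below the -11 dBFS threshold — no compression; output -39 dBFS.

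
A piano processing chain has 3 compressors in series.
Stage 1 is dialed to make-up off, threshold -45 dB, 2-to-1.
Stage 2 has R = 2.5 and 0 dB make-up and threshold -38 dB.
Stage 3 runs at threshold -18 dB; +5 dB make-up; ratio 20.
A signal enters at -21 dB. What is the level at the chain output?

-31 dB

Stage 1: overshoot 24 dB → 24/2 = 12 dB → -33 dB.
Stage 2: -33 dB is 5 dB over -38 dB; at 2.5:1 that becomes 2 dB over, giving -36 dB.
Stage 3: -36 dB is at or below the -18 dB threshold — no compression; make-up brings it to -31 dB.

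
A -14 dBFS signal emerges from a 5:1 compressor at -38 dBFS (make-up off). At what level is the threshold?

Input is 30 dB above T (since output overshoot × R = input overshoot: (-38 − T)·5 = -14 − T gives T = -44 dBFS).
Check: -44 + (-14 − (-44))/5 = -44 + 6 = -38 dBFS. ✓

-44 dBFS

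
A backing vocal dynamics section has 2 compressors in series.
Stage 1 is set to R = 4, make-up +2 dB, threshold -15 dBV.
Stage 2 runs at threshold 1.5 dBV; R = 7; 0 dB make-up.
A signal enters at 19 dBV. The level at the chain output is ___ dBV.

Stage 1: overshoot 34 dB → 34/4 = 8.5 dB → -6.5 dBV; +2 dB make-up → -4.5 dBV.
Stage 2: -4.5 dBV is at or below the 1.5 dBV threshold — no compression; output -4.5 dBV.

-4.5 dBV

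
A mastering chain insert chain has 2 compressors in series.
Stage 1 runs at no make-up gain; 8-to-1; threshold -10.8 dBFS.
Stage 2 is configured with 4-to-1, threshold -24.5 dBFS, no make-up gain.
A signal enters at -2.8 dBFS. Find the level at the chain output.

Stage 1: overshoot 8 dB → 8/8 = 1 dB → -9.8 dBFS.
Stage 2: overshoot 14.7 dB → 14.7/4 = 3.675 dB → -20.825 dBFS.

-20.825 dBFS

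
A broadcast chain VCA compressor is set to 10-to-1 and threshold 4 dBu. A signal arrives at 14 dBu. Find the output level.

14 dBu sits 10 dB over threshold.
10:1 compression reduces that to 10/10 = 1 dB over.
So the level is 4 + 1 = 5 dBu.

5 dBu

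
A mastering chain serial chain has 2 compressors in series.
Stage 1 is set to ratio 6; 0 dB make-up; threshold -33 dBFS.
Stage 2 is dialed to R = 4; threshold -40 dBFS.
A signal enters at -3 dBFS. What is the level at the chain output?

Stage 1: overshoot 30 dB → 30/6 = 5 dB → -28 dBFS.
Stage 2: -28 dBFS is 12 dB over -40 dBFS; at 4:1 that becomes 3 dB over, giving -37 dBFS.

-37 dBFS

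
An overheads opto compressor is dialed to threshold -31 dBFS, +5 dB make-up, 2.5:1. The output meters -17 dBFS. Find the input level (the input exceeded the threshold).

-8.5 dBFS

Before make-up, the level was -17 − 5 = -22 dBFS.
That's 9 dB above the -31 dBFS threshold.
Before 2.5:1 compression the overshoot was 9 × 2.5 = 22.5 dB, so input = -31 + 22.5 = -8.5 dBFS.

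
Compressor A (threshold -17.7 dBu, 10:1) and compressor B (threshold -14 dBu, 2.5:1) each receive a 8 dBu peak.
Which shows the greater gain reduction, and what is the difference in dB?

A: overshoot 25.7 dB → output overshoot 2.57 dB → GR 23.13 dB.
B: overshoot 22 dB → output overshoot 8.8 dB → GR 13.2 dB.
Difference: 9.93 dB in favour of A.

A, by 9.93 dB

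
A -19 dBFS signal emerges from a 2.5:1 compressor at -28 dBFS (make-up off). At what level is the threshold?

Input is 15 dB above T (since output overshoot × R = input overshoot: (-28 − T)·2.5 = -19 − T gives T = -34 dBFS).
Check: -34 + (-19 − (-34))/2.5 = -34 + 6 = -28 dBFS. ✓

-34 dBFS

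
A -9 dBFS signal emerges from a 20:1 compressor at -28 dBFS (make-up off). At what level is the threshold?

Gain reduction = -9 − (-28) = 19 dB; output overshoot = GR / (R − 1) = 19 / 19 = 1 dB.
Threshold = output − output overshoot = -28 − 1 = -29 dBFS.

-29 dBFS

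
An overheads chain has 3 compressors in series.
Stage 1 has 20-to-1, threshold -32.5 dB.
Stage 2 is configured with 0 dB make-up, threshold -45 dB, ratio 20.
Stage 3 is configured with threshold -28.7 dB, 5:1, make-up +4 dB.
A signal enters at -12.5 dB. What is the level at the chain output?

-40.325 dB

Stage 1: -12.5 dB is 20 dB over -32.5 dB; at 20:1 that becomes 1 dB over, giving -31.5 dB.
Stage 2: -31.5 dB is 13.5 dB over -45 dB; at 20:1 that becomes 0.675 dB over, giving -44.325 dB.
Stage 3: -44.325 dB is at or below the -28.7 dB threshold — no compression; make-up brings it to -40.325 dB.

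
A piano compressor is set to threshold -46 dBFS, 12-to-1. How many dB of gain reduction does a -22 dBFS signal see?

22 dB

The signal is 24 dB above threshold.
After 12:1 compression the overshoot becomes 24/12 = 2 dB.
So the signal is attenuated by 24 − 2 = 22 dB.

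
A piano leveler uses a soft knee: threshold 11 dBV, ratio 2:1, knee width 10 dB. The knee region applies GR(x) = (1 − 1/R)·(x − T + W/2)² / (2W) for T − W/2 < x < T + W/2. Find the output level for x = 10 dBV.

x − T + W/2 = 10 − 11 + 5 = 4.
GR = (1 − 1/2) × 4² / 20 = 0.5 × 16 / 20 = 0.4 dB.
Output = 10 − 0.4 = 9.6 dBV.

9.6 dBV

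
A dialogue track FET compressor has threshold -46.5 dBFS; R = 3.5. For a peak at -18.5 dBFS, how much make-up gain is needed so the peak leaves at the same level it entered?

20 dB

The peak compresses to -46.5 + 28/3.5 = -38.5 dBFS.
To reach -18.5 dBFS requires -18.5 − (-38.5) = 20 dB of make-up.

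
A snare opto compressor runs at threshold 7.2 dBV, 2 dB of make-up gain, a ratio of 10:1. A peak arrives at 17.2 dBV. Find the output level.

Overshoot: 17.2 − 7.2 = 10 dB.
The 10 dB excess becomes 1 dB after 10:1 reduction.
That puts the output at 8.2 dBV; make-up adds 2 dB, giving 10.2 dBV.

10.2 dBV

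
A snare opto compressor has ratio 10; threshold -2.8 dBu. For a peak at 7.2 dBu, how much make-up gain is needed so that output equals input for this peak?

9 dB

The peak compresses to -2.8 + 10/10 = -1.8 dBu.
To reach 7.2 dBu requires 7.2 − (-1.8) = 9 dB of make-up.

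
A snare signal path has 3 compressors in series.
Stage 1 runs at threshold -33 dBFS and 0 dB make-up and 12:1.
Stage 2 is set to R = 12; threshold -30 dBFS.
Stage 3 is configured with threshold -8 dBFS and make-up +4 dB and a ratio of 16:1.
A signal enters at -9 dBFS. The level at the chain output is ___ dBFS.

Stage 1: overshoot 24 dB → 24/12 = 2 dB → -31 dBFS.
Stage 2: -31 dBFS is at or below the -30 dBFS threshold — no compression; output -31 dBFS.
Stage 3: below threshold (-31 ≤ -8); passes unchanged; make-up brings it to -27 dBFS.

-27 dBFS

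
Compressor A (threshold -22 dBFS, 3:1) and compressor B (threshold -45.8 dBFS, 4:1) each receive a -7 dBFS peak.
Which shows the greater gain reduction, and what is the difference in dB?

B, by 19.1 dB

A: overshoot 15 dB → output overshoot 5 dB → GR 10 dB.
B: overshoot 38.8 dB → output overshoot 9.7 dB → GR 29.1 dB.
Difference: 19.1 dB in favour of B.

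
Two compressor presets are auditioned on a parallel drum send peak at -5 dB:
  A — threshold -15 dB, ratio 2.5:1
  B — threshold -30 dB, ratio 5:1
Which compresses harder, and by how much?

A: overshoot 10 dB → output overshoot 4 dB → GR 6 dB.
B: overshoot 25 dB → output overshoot 5 dB → GR 20 dB.
Difference: 14 dB in favour of B.

B, by 14 dB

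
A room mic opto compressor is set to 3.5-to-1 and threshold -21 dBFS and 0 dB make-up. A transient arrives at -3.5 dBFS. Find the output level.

-3.5 dBFS sits 17.5 dB over threshold.
The 17.5 dB excess becomes 5 dB after 3.5:1 reduction.
Output = -21 + 5 = -16 dBFS.

-16 dBFS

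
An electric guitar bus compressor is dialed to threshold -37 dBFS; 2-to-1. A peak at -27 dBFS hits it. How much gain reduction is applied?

-27 dBFS exceeds the threshold by 10 dB.
A 2:1 ratio leaves 5 dB of that excess.
So the signal is attenuated by 10 − 5 = 5 dB.

5 dB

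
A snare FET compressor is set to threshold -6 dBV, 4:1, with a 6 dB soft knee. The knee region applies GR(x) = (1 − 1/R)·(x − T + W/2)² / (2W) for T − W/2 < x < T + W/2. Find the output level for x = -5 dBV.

x − T + W/2 = -5 − (-6) + 3 = 4.
GR = (1 − 1/4) × 4² / 12 = 0.75 × 16 / 12 = 1 dB.
Output = -5 − 1 = -6 dBV.

-6 dBV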